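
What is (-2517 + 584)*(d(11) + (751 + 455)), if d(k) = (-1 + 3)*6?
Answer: -2354394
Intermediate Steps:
d(k) = 12 (d(k) = 2*6 = 12)
(-2517 + 584)*(d(11) + (751 + 455)) = (-2517 + 584)*(12 + (751 + 455)) = -1933*(12 + 1206) = -1933*1218 = -2354394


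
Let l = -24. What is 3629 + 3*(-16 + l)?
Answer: 3509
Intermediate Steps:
3629 + 3*(-16 + l) = 3629 + 3*(-16 - 24) = 3629 + 3*(-40) = 3629 - 120 = 3509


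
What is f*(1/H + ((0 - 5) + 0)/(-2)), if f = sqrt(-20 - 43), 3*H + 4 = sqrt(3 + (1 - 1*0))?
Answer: 3*I*sqrt(7) ≈ 7.9373*I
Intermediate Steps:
H = -2/3 (H = -4/3 + sqrt(3 + (1 - 1*0))/3 = -4/3 + sqrt(3 + (1 + 0))/3 = -4/3 + sqrt(3 + 1)/3 = -4/3 + sqrt(4)/3 = -4/3 + (1/3)*2 = -4/3 + 2/3 = -2/3 ≈ -0.66667)
f = 3*I*sqrt(7) (f = sqrt(-63) = 3*I*sqrt(7) ≈ 7.9373*I)
f*(1/H + ((0 - 5) + 0)/(-2)) = (3*I*sqrt(7))*(1/(-2/3) + ((0 - 5) + 0)/(-2)) = (3*I*sqrt(7))*(1*(-3/2) + (-5 + 0)*(-1/2)) = (3*I*sqrt(7))*(-3/2 - 5*(-1/2)) = (3*I*sqrt(7))*(-3/2 + 5/2) = (3*I*sqrt(7))*1 = 3*I*sqrt(7)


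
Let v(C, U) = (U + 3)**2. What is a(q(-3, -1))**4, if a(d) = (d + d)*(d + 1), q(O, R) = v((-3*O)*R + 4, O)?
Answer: 0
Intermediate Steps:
v(C, U) = (3 + U)**2
q(O, R) = (3 + O)**2
a(d) = 2*d*(1 + d) (a(d) = (2*d)*(1 + d) = 2*d*(1 + d))
a(q(-3, -1))**4 = (2*(3 - 3)**2*(1 + (3 - 3)**2))**4 = (2*0**2*(1 + 0**2))**4 = (2*0*(1 + 0))**4 = (2*0*1)**4 = 0**4 = 0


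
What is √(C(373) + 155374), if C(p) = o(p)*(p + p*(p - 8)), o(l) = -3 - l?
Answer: I*√51175394 ≈ 7153.7*I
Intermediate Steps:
C(p) = (-3 - p)*(p + p*(-8 + p)) (C(p) = (-3 - p)*(p + p*(p - 8)) = (-3 - p)*(p + p*(-8 + p)))
√(C(373) + 155374) = √(-1*373*(-7 + 373)*(3 + 373) + 155374) = √(-1*373*366*376 + 155374) = √(-51330768 + 155374) = √(-51175394) = I*√51175394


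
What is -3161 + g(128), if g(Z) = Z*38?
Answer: 1703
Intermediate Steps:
g(Z) = 38*Z
-3161 + g(128) = -3161 + 38*128 = -3161 + 4864 = 1703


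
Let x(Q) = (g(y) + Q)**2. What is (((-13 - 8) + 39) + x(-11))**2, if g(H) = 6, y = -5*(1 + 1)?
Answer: 1849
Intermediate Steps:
y = -10 (y = -5*2 = -10)
x(Q) = (6 + Q)**2
(((-13 - 8) + 39) + x(-11))**2 = (((-13 - 8) + 39) + (6 - 11)**2)**2 = ((-21 + 39) + (-5)**2)**2 = (18 + 25)**2 = 43**2 = 1849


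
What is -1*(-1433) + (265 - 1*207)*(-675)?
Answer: -37717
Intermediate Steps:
-1*(-1433) + (265 - 1*207)*(-675) = 1433 + (265 - 207)*(-675) = 1433 + 58*(-675) = 1433 - 39150 = -37717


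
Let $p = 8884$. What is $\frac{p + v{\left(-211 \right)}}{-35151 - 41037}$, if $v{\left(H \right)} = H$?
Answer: $- \frac{413}{3628} \approx -0.11384$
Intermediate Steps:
$\frac{p + v{\left(-211 \right)}}{-35151 - 41037} = \frac{8884 - 211}{-35151 - 41037} = \frac{8673}{-76188} = 8673 \left(- \frac{1}{76188}\right) = - \frac{413}{3628}$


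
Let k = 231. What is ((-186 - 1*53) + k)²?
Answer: 64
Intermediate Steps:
((-186 - 1*53) + k)² = ((-186 - 1*53) + 231)² = ((-186 - 53) + 231)² = (-239 + 231)² = (-8)² = 64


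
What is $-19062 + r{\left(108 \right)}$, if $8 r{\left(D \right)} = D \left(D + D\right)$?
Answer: $-16146$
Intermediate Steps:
$r{\left(D \right)} = \frac{D^{2}}{4}$ ($r{\left(D \right)} = \frac{D \left(D + D\right)}{8} = \frac{D 2 D}{8} = \frac{2 D^{2}}{8} = \frac{D^{2}}{4}$)
$-19062 + r{\left(108 \right)} = -19062 + \frac{108^{2}}{4} = -19062 + \frac{1}{4} \cdot 11664 = -19062 + 2916 = -16146$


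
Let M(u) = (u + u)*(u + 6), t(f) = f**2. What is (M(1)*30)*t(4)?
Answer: 6720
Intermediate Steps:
M(u) = 2*u*(6 + u) (M(u) = (2*u)*(6 + u) = 2*u*(6 + u))
(M(1)*30)*t(4) = ((2*1*(6 + 1))*30)*4**2 = ((2*1*7)*30)*16 = (14*30)*16 = 420*16 = 6720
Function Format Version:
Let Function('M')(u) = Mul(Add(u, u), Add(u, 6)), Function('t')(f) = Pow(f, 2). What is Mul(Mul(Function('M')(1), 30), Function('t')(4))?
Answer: 6720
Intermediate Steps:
Function('M')(u) = Mul(2, u, Add(6, u)) (Function('M')(u) = Mul(Mul(2, u), Add(6, u)) = Mul(2, u, Add(6, u)))
Mul(Mul(Function('M')(1), 30), Function('t')(4)) = Mul(Mul(Mul(2, 1, Add(6, 1)), 30), Pow(4, 2)) = Mul(Mul(Mul(2, 1, 7), 30), 16) = Mul(Mul(14, 30), 16) = Mul(420, 16) = 6720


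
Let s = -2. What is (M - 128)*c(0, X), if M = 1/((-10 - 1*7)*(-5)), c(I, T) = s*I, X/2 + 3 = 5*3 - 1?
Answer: 0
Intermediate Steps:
X = 22 (X = -6 + 2*(5*3 - 1) = -6 + 2*(15 - 1) = -6 + 2*14 = -6 + 28 = 22)
c(I, T) = -2*I
M = 1/85 (M = 1/((-10 - 7)*(-5)) = 1/(-17*(-5)) = 1/85 ≈ 0.011765)
(M - 128)*c(0, X) = (1/85 - 128)*(-2*0) = -10879/85*0 = 0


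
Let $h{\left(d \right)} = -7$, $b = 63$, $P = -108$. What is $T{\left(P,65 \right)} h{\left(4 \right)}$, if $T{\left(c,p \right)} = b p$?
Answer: $-28665$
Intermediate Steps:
$T{\left(c,p \right)} = 63 p$
$T{\left(P,65 \right)} h{\left(4 \right)} = 63 \cdot 65 \left(-7\right) = 4095 \left(-7\right) = -28665$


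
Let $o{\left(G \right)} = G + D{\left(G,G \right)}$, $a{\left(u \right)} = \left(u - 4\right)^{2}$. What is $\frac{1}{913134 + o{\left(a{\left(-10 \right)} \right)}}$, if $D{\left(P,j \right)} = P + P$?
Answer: $\frac{1}{913722} \approx 1.0944 \cdot 10^{-6}$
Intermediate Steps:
$a{\left(u \right)} = \left(-4 + u\right)^{2}$
$D{\left(P,j \right)} = 2 P$
$o{\left(G \right)} = 3 G$ ($o{\left(G \right)} = G + 2 G = 3 G$)
$\frac{1}{913134 + o{\left(a{\left(-10 \right)} \right)}} = \frac{1}{913134 + 3 \left(-4 - 10\right)^{2}} = \frac{1}{913134 + 3 \left(-14\right)^{2}} = \frac{1}{913134 + 3 \cdot 196} = \frac{1}{913134 + 588} = \frac{1}{913722}$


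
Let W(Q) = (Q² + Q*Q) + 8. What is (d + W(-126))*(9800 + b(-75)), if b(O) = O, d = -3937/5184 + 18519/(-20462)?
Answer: 16380623180705125/53037504 ≈ 3.0885e+8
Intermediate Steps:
d = -88280695/53037504 (d = -3937*1/5184 + 18519*(-1/20462) = -3937/5184 - 18519/20462 = -88280695/53037504 ≈ -1.6645)
W(Q) = 8 + 2*Q² (W(Q) = (Q² + Q²) + 8 = 2*Q² + 8 = 8 + 2*Q²)
(d + W(-126))*(9800 + b(-75)) = (-88280695/53037504 + (8 + 2*(-126)²))*(9800 - 75) = (-88280695/53037504 + (8 + 2*15876))*9725 = (-88280695/53037504 + (8 + 31752))*9725 = (-88280695/53037504 + 31760)*9725 = (1684382846345/53037504)*9725 = 16380623180705125/53037504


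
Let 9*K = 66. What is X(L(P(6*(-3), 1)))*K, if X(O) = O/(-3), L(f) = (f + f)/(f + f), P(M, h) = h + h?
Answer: -22/9 ≈ -2.4444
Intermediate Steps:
P(M, h) = 2*h
L(f) = 1 (L(f) = (2*f)/((2*f)) = (2*f)*(1/(2*f)) = 1)
X(O) = -O/3 (X(O) = O*(-1/3) = -O/3)
K = 22/3 (K = (1/9)*66 = 22/3 ≈ 7.3333)
X(L(P(6*(-3), 1)))*K = -1/3*1*(22/3) = -1/3*22/3 = -22/9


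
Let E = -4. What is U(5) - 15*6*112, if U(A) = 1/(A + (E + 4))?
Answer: -50399/5 ≈ -10080.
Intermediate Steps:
U(A) = 1/A (U(A) = 1/(A + (-4 + 4)) = 1/(A + 0) = 1/A)
U(5) - 15*6*112 = 1/5 - 15*6*112 = 1/5 - 90*112 = 1/5 - 10080 = -50399/5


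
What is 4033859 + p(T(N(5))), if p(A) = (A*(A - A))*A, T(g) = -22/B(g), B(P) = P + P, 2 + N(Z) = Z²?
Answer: 4033859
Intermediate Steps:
N(Z) = -2 + Z²
B(P) = 2*P
T(g) = -11/g (T(g) = -22*1/(2*g) = -11/g)
p(A) = 0 (p(A) = (A*0)*A = 0*A = 0)
4033859 + p(T(N(5))) = 4033859 + 0 = 4033859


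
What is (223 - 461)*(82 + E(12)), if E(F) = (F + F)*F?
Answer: -88060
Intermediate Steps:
E(F) = 2*F² (E(F) = (2*F)*F = 2*F²)
(223 - 461)*(82 + E(12)) = (223 - 461)*(82 + 2*12²) = -238*(82 + 2*144) = -238*(82 + 288) = -238*370 = -88060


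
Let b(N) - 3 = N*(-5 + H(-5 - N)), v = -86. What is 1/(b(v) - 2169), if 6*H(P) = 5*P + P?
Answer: -1/8702 ≈ -0.00011492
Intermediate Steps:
H(P) = P (H(P) = (5*P + P)/6 = (6*P)/6 = P)
b(N) = 3 + N*(-10 - N) (b(N) = 3 + N*(-5 + (-5 - N)) = 3 + N*(-10 - N))
1/(b(v) - 2169) = 1/((3 - 1*(-86)² - 10*(-86)) - 2169) = 1/((3 - 1*7396 + 860) - 2169) = 1/((3 - 7396 + 860) - 2169) = 1/(-6533 - 2169) = 1/(-8702) = -1/8702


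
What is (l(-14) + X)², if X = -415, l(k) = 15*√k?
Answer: 169075 - 12450*I*√14 ≈ 1.6908e+5 - 46584.0*I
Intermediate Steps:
(l(-14) + X)² = (15*√(-14) - 415)² = (15*(I*√14) - 415)² = (15*I*√14 - 415)² = (-415 + 15*I*√14)²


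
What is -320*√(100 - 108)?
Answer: -640*I*√2 ≈ -905.1*I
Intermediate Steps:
-320*√(100 - 108) = -640*I*√2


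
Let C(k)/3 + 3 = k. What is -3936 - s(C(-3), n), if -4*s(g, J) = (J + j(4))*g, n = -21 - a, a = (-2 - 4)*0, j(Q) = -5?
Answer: -3819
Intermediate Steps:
C(k) = -9 + 3*k
a = 0 (a = -6*0 = 0)
n = -21 (n = -21 - 1*0 = -21 + 0 = -21)
s(g, J) = -g*(-5 + J)/4 (s(g, J) = -(J - 5)*g/4 = -(-5 + J)*g/4 = -g*(-5 + J)/4)
-3936 - s(C(-3), n) = -3936 - (-9 + 3*(-3))*(5 - 1*(-21))/4 = -3936 - (-9 - 9)*(5 + 21)/4 = -3936 - (-18)*26/4 = -3936 - 1*(-117) = -3936 + 117 = -3819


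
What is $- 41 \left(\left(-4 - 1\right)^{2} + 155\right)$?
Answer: $-7380$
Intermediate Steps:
$- 41 \left(\left(-4 - 1\right)^{2} + 155\right) = - 41 \left(\left(-5\right)^{2} + 155\right) = - 41 \left(25 + 155\right) = \left(-41\right) 180 = -7380$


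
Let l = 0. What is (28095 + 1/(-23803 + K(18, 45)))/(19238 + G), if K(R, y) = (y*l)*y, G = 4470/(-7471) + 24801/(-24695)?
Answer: 123381060633986980/84477918377528767 ≈ 1.4605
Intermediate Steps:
G = -295674921/184496345 (G = 4470*(-1/7471) + 24801*(-1/24695) = -4470/7471 - 24801/24695 = -295674921/184496345 ≈ -1.6026)
K(R, y) = 0 (K(R, y) = (y*0)*y = 0*y = 0)
(28095 + 1/(-23803 + K(18, 45)))/(19238 + G) = (28095 + 1/(-23803 + 0))/(19238 - 295674921/184496345) = (28095 + 1/(-23803))/(3549045010189/184496345) = (28095 - 1/23803)*(184496345/3549045010189) = (668745284/23803)*(184496345/3549045010189) = 123381060633986980/84477918377528767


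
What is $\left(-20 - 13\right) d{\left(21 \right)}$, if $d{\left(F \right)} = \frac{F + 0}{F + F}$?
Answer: $- \frac{33}{2} \approx -16.5$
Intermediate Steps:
$d{\left(F \right)} = \frac{1}{2}$ ($d{\left(F \right)} = \frac{F}{2 F} = F \frac{1}{2 F} = \frac{1}{2}$)
$\left(-20 - 13\right) d{\left(21 \right)} = \left(-20 - 13\right) \frac{1}{2} = \left(-33\right) \frac{1}{2} = - \frac{33}{2}$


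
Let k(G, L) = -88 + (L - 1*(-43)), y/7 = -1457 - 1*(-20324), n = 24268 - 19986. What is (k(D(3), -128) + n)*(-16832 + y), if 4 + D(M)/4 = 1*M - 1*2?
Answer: 473508833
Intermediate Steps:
n = 4282
y = 132069 (y = 7*(-1457 - 1*(-20324)) = 7*(-1457 + 20324) = 7*18867 = 132069)
D(M) = -24 + 4*M (D(M) = -16 + 4*(1*M - 1*2) = -16 + 4*(M - 2) = -16 + 4*(-2 + M) = -16 + (-8 + 4*M) = -24 + 4*M)
k(G, L) = -45 + L (k(G, L) = -88 + (L + 43) = -88 + (43 + L) = -45 + L)
(k(D(3), -128) + n)*(-16832 + y) = ((-45 - 128) + 4282)*(-16832 + 132069) = (-173 + 4282)*115237 = 4109*115237 = 473508833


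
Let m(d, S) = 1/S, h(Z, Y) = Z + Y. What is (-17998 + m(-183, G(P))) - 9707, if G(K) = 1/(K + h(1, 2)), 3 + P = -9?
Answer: -27714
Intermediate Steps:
h(Z, Y) = Y + Z
P = -12 (P = -3 - 9 = -12)
G(K) = 1/(3 + K) (G(K) = 1/(K + (2 + 1)) = 1/(K + 3) = 1/(3 + K))
(-17998 + m(-183, G(P))) - 9707 = (-17998 + 1/(1/(3 - 12))) - 9707 = (-17998 + 1/(1/(-9))) - 9707 = (-17998 + 1/(-⅑)) - 9707 = (-17998 - 9) - 9707 = -18007 - 9707 = -27714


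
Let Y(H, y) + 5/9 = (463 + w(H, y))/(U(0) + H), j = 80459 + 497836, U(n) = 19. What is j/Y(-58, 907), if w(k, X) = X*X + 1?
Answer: -67660515/2469404 ≈ -27.400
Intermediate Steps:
j = 578295
w(k, X) = 1 + X² (w(k, X) = X² + 1 = 1 + X²)
Y(H, y) = -5/9 + (464 + y²)/(19 + H) (Y(H, y) = -5/9 + (463 + (1 + y²))/(19 + H) = -5/9 + (464 + y²)/(19 + H))
j/Y(-58, 907) = 578295/(((4081 - 5*(-58) + 9*907²)/(9*(19 - 58)))) = 578295/(((⅑)*(4081 + 290 + 9*822649)/(-39))) = 578295/(((⅑)*(-1/39)*(4081 + 290 + 7403841))) = 578295/(((⅑)*(-1/39)*7408212)) = 578295/(-2469404/117) = 578295*(-117/2469404) = -67660515/2469404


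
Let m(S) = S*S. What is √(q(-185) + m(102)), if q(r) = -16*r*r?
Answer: 2*I*√134299 ≈ 732.94*I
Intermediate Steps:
q(r) = -16*r²
m(S) = S²
√(q(-185) + m(102)) = √(-16*(-185)² + 102²) = √(-16*34225 + 10404) = √(-547600 + 10404) = √(-537196) = 2*I*√134299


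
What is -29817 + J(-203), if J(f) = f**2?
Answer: 11392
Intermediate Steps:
-29817 + J(-203) = -29817 + (-203)**2 = -29817 + 41209 = 11392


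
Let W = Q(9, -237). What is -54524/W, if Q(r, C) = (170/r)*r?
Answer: -27262/85 ≈ -320.73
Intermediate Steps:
Q(r, C) = 170
W = 170
-54524/W = -54524/170 = -54524*1/170 = -27262/85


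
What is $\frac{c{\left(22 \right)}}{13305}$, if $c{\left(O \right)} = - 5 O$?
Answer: $- \frac{22}{2661} \approx -0.0082676$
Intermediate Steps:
$\frac{c{\left(22 \right)}}{13305} = \frac{\left(-5\right) 22}{13305} = \left(-110\right) \frac{1}{13305} = - \frac{22}{2661}$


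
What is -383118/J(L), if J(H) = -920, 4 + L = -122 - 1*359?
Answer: 191559/460 ≈ 416.43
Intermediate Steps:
L = -485 (L = -4 + (-122 - 1*359) = -4 + (-122 - 359) = -4 - 481 = -485)
-383118/J(L) = -383118/(-920) = -383118*(-1/920) = 191559/460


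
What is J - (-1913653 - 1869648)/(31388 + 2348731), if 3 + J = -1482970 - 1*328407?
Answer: -4311296170919/2380119 ≈ -1.8114e+6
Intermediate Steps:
J = -1811380 (J = -3 + (-1482970 - 1*328407) = -3 + (-1482970 - 328407) = -3 - 1811377 = -1811380)
J - (-1913653 - 1869648)/(31388 + 2348731) = -1811380 - (-1913653 - 1869648)/(31388 + 2348731) = -1811380 - (-3783301)/2380119 = -1811380 - 1*(-3783301/2380119) = -1811380 + 3783301/2380119 = -4311296170919/2380119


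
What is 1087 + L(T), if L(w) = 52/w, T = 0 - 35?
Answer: 37993/35 ≈ 1085.5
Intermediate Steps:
T = -35
1087 + L(T) = 1087 + 52/(-35) = 1087 + 52*(-1/35) = 1087 - 52/35 = 37993/35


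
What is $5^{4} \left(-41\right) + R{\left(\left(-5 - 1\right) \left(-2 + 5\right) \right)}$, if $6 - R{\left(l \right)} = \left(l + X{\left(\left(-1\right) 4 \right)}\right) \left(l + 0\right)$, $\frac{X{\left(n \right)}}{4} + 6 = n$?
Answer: $-26663$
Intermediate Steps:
$X{\left(n \right)} = -24 + 4 n$
$R{\left(l \right)} = 6 - l \left(-40 + l\right)$ ($R{\left(l \right)} = 6 - \left(l - \left(24 - 4 \left(\left(-1\right) 4\right)\right)\right) \left(l + 0\right) = 6 - \left(l + \left(-24 + 4 \left(-4\right)\right)\right) l = 6 - \left(l - 40\right) l = 6 - \left(-40 + l\right) l = 6 - l \left(-40 + l\right)$)
$5^{4} \left(-41\right) + R{\left(\left(-5 - 1\right) \left(-2 + 5\right) \right)} = 5^{4} \left(-41\right) + \left(6 - \left(\left(-5 - 1\right) \left(-2 + 5\right)\right)^{2} + 40 \left(-5 - 1\right) \left(-2 + 5\right)\right) = 625 \left(-41\right) + \left(6 - \left(\left(-6\right) 3\right)^{2} + 40 \left(\left(-6\right) 3\right)\right) = -25625 + \left(6 - \left(-18\right)^{2} + 40 \left(-18\right)\right) = -25625 - 1038 = -26663$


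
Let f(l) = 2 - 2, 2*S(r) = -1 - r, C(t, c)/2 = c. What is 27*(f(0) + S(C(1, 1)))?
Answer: -81/2 ≈ -40.500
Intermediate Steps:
C(t, c) = 2*c
S(r) = -1/2 - r/2 (S(r) = (-1 - r)/2 = -1/2 - r/2)
f(l) = 0
27*(f(0) + S(C(1, 1))) = 27*(0 + (-1/2 - 1)) = 27*(0 - 3/2) = 27*(-3/2) = -81/2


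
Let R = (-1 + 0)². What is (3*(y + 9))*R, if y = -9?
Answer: 0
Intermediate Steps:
R = 1 (R = (-1)² = 1)
(3*(y + 9))*R = (3*(-9 + 9))*1 = (3*0)*1 = 0*1 = 0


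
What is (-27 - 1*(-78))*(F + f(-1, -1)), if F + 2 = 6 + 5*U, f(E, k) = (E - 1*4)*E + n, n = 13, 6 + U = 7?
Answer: 1377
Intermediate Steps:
U = 1 (U = -6 + 7 = 1)
f(E, k) = 13 + E*(-4 + E) (f(E, k) = (E - 1*4)*E + 13 = (E - 4)*E + 13 = (-4 + E)*E + 13 = E*(-4 + E) + 13 = 13 + E*(-4 + E))
F = 9 (F = -2 + (6 + 5*1) = -2 + (6 + 5) = -2 + 11 = 9)
(-27 - 1*(-78))*(F + f(-1, -1)) = (-27 - 1*(-78))*(9 + (13 + (-1)**2 - 4*(-1))) = (-27 + 78)*(9 + (13 + 1 + 4)) = 51*(9 + 18) = 51*27 = 1377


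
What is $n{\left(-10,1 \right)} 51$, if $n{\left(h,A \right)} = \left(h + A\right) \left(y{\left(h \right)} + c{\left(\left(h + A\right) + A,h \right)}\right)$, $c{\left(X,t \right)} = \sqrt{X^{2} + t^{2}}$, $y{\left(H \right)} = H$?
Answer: $4590 - 918 \sqrt{41} \approx -1288.1$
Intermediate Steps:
$n{\left(h,A \right)} = \left(A + h\right) \left(h + \sqrt{h^{2} + \left(h + 2 A\right)^{2}}\right)$ ($n{\left(h,A \right)} = \left(h + A\right) \left(h + \sqrt{\left(\left(h + A\right) + A\right)^{2} + h^{2}}\right) = \left(A + h\right) \left(h + \sqrt{\left(\left(A + h\right) + A\right)^{2} + h^{2}}\right) = \left(A + h\right) \left(h + \sqrt{\left(h + 2 A\right)^{2} + h^{2}}\right) = \left(A + h\right) \left(h + \sqrt{h^{2} + \left(h + 2 A\right)^{2}}\right)$)
$n{\left(-10,1 \right)} 51 = \left(\left(-10\right)^{2} + 1 \left(-10\right) + 1 \sqrt{\left(-10\right)^{2} + \left(-10 + 2 \cdot 1\right)^{2}} - 10 \sqrt{\left(-10\right)^{2} + \left(-10 + 2 \cdot 1\right)^{2}}\right) 51 = \left(100 - 10 + 1 \sqrt{100 + \left(-10 + 2\right)^{2}} - 10 \sqrt{100 + \left(-10 + 2\right)^{2}}\right) 51 = \left(100 - 10 + 1 \sqrt{100 + \left(-8\right)^{2}} - 10 \sqrt{100 + \left(-8\right)^{2}}\right) 51 = \left(100 - 10 + 1 \sqrt{100 + 64} - 10 \sqrt{100 + 64}\right) 51 = \left(100 - 10 + 1 \sqrt{164} - 10 \sqrt{164}\right) 51 = \left(100 - 10 + 1 \cdot 2 \sqrt{41} - 10 \cdot 2 \sqrt{41}\right) 51 = \left(100 - 10 + 2 \sqrt{41} - 20 \sqrt{41}\right) 51 = \left(90 - 18 \sqrt{41}\right) 51 = 4590 - 918 \sqrt{41}$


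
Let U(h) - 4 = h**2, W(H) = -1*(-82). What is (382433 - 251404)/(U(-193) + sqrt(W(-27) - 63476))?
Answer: 4881223337/1387849403 - 131029*I*sqrt(63394)/1387849403 ≈ 3.5171 - 0.023771*I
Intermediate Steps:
W(H) = 82
U(h) = 4 + h**2
(382433 - 251404)/(U(-193) + sqrt(W(-27) - 63476)) = (382433 - 251404)/((4 + (-193)**2) + sqrt(82 - 63476)) = 131029/((4 + 37249) + sqrt(-63394)) = 131029/(37253 + I*sqrt(63394))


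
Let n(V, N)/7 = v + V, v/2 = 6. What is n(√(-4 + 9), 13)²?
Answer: 7301 + 1176*√5 ≈ 9930.6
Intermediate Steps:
v = 12 (v = 2*6 = 12)
n(V, N) = 84 + 7*V (n(V, N) = 7*(12 + V) = 84 + 7*V)
n(√(-4 + 9), 13)² = (84 + 7*√(-4 + 9))² = (84 + 7*√5)²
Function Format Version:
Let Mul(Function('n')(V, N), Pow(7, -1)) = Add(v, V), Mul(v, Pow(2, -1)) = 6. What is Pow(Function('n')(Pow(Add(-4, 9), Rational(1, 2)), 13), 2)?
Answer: Add(7301, Mul(1176, Pow(5, Rational(1, 2)))) ≈ 9930.6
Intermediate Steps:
v = 12 (v = Mul(2, 6) = 12)
Function('n')(V, N) = Add(84, Mul(7, V)) (Function('n')(V, N) = Mul(7, Add(12, V)) = Add(84, Mul(7, V)))
Pow(Function('n')(Pow(Add(-4, 9), Rational(1, 2)), 13), 2) = Pow(Add(84, Mul(7, Pow(Add(-4, 9), Rational(1, 2)))), 2) = Pow(Add(84, Mul(7, Pow(5, Rational(1, 2)))), 2)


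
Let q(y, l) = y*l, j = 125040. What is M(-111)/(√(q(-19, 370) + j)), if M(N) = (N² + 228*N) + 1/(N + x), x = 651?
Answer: -7012979*√118010/63725400 ≈ -37.805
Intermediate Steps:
q(y, l) = l*y
M(N) = N² + 1/(651 + N) + 228*N (M(N) = (N² + 228*N) + 1/(N + 651) = (N² + 228*N) + 1/(651 + N) = N² + 1/(651 + N) + 228*N)
M(-111)/(√(q(-19, 370) + j)) = ((1 + (-111)³ + 879*(-111)² + 148428*(-111))/(651 - 111))/(√(370*(-19) + 125040)) = ((1 - 1367631 + 879*12321 - 16475508)/540)/(√(-7030 + 125040)) = ((1 - 1367631 + 10830159 - 16475508)/540)/(√118010) = ((1/540)*(-7012979))*(√118010/118010) = -7012979*√118010/63725400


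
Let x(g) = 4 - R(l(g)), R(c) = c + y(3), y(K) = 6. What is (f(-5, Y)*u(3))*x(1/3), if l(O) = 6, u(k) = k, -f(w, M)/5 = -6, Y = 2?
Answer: -720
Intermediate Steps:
f(w, M) = 30 (f(w, M) = -5*(-6) = 30)
R(c) = 6 + c (R(c) = c + 6 = 6 + c)
x(g) = -8 (x(g) = 4 - (6 + 6) = 4 - 1*12 = 4 - 12 = -8)
(f(-5, Y)*u(3))*x(1/3) = (30*3)*(-8) = 90*(-8) = -720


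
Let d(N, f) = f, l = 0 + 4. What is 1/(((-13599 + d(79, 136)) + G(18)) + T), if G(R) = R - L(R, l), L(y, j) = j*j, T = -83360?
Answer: -1/96821 ≈ -1.0328e-5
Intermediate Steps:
l = 4
L(y, j) = j**2
G(R) = -16 + R (G(R) = R - 1*4**2 = R - 1*16 = R - 16 = -16 + R)
1/(((-13599 + d(79, 136)) + G(18)) + T) = 1/(((-13599 + 136) + (-16 + 18)) - 83360) = 1/((-13463 + 2) - 83360) = 1/(-13461 - 83360) = 1/(-96821) = -1/96821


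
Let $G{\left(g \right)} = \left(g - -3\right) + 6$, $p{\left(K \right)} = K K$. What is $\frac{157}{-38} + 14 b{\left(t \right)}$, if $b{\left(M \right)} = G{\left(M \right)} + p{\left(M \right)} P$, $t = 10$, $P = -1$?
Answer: $- \frac{43249}{38} \approx -1138.1$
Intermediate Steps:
$p{\left(K \right)} = K^{2}$
$G{\left(g \right)} = 9 + g$ ($G{\left(g \right)} = \left(g + 3\right) + 6 = \left(3 + g\right) + 6 = 9 + g$)
$b{\left(M \right)} = 9 + M - M^{2}$ ($b{\left(M \right)} = \left(9 + M\right) + M^{2} \left(-1\right) = \left(9 + M\right) - M^{2} = 9 + M - M^{2}$)
$\frac{157}{-38} + 14 b{\left(t \right)} = \frac{157}{-38} + 14 \left(9 + 10 - 10^{2}\right) = 157 \left(- \frac{1}{38}\right) + 14 \left(9 + 10 - 100\right) = - \frac{157}{38} + 14 \left(9 + 10 - 100\right) = - \frac{157}{38} + 14 \left(-81\right) = - \frac{157}{38} - 1134 = - \frac{43249}{38}$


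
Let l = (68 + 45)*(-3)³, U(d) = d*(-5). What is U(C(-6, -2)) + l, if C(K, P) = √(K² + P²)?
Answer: -3051 - 10*√10 ≈ -3082.6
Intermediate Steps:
U(d) = -5*d
l = -3051 (l = 113*(-27) = -3051)
U(C(-6, -2)) + l = -5*√((-6)² + (-2)²) - 3051 = -5*√(36 + 4) - 3051 = -10*√10 - 3051 = -3051 - 10*√10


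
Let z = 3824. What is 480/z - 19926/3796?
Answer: -2324217/453622 ≈ -5.1237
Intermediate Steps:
480/z - 19926/3796 = 480/3824 - 19926/3796 = 480*(1/3824) - 19926*1/3796 = 30/239 - 9963/1898 = -2324217/453622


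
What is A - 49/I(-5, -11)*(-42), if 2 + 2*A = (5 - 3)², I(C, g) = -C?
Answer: 2063/5 ≈ 412.60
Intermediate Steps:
A = 1 (A = -1 + (5 - 3)²/2 = -1 + (½)*2² = -1 + (½)*4 = -1 + 2 = 1)
A - 49/I(-5, -11)*(-42) = 1 - 49/((-1*(-5)))*(-42) = 1 - 49/5*(-42) = 1 + 2058/5 = 2063/5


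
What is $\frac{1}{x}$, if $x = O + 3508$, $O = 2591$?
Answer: $\frac{1}{6099} \approx 0.00016396$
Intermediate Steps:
$x = 6099$ ($x = 2591 + 3508 = 6099$)
$\frac{1}{x} = \frac{1}{6099}$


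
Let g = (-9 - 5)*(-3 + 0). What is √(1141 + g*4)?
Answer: √1309 ≈ 36.180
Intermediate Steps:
g = 42 (g = -14*(-3) = 42)
√(1141 + g*4) = √(1141 + 42*4) = √(1141 + 168) = √1309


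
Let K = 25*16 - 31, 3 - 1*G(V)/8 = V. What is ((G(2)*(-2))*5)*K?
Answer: -29520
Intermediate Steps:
G(V) = 24 - 8*V
K = 369 (K = 400 - 31 = 369)
((G(2)*(-2))*5)*K = (((24 - 8*2)*(-2))*5)*369 = (((24 - 16)*(-2))*5)*369 = ((8*(-2))*5)*369 = -16*5*369 = -80*369 = -29520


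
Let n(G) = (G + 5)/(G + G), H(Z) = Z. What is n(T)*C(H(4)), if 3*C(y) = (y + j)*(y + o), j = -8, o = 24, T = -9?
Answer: -224/27 ≈ -8.2963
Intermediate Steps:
C(y) = (-8 + y)*(24 + y)/3 (C(y) = ((y - 8)*(y + 24))/3 = ((-8 + y)*(24 + y))/3 = (-8 + y)*(24 + y)/3)
n(G) = (5 + G)/(2*G) (n(G) = (5 + G)/((2*G)) = (5 + G)*(1/(2*G)) = (5 + G)/(2*G))
n(T)*C(H(4)) = ((1/2)*(5 - 9)/(-9))*(-64 + (1/3)*4**2 + (16/3)*4) = ((1/2)*(-1/9)*(-4))*(-64 + (1/3)*16 + 64/3) = 2*(-64 + 16/3 + 64/3)/9 = (2/9)*(-112/3) = -224/27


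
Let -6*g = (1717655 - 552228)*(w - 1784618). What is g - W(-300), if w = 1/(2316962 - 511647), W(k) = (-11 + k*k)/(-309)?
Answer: 386741306579183825359/1115684670 ≈ 3.4664e+11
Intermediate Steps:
W(k) = 11/309 - k**2/309 (W(k) = (-11 + k**2)*(-1/309) = 11/309 - k**2/309)
w = 1/1805315 ≈ 5.5392e-7
g = 1251589987877886221/3610630 (g = -(1717655 - 552228)*(1/1805315 - 1784618)/6 = -1165427*(-3221797644669)/(6*1805315) = -1/6*(-3754769963633658663/1805315) = 1251589987877886221/3610630 ≈ 3.4664e+11)
g - W(-300) = 1251589987877886221/3610630 - (11/309 - 1/309*(-300)**2) = 1251589987877886221/3610630 - (11/309 - 1/309*90000) = 1251589987877886221/3610630 - (11/309 - 30000/103) = 1251589987877886221/3610630 - 1*(-89989/309) = 1251589987877886221/3610630 + 89989/309 = 386741306579183825359/1115684670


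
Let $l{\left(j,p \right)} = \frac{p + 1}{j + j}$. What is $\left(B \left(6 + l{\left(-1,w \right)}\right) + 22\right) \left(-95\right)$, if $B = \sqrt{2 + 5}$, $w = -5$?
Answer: $-2090 - 760 \sqrt{7} \approx -4100.8$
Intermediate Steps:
$B = \sqrt{7} \approx 2.6458$
$l{\left(j,p \right)} = \frac{1 + p}{2 j}$
$\left(B \left(6 + l{\left(-1,w \right)}\right) + 22\right) \left(-95\right) = \left(\sqrt{7} \left(6 + \frac{1 - 5}{2 \left(-1\right)}\right) + 22\right) \left(-95\right) = \left(\sqrt{7} \left(6 + \frac{1}{2} \left(-1\right) \left(-4\right)\right) + 22\right) \left(-95\right) = \left(\sqrt{7} \left(6 + 2\right) + 22\right) \left(-95\right) = \left(\sqrt{7} \cdot 8 + 22\right) \left(-95\right) = \left(8 \sqrt{7} + 22\right) \left(-95\right) = \left(22 + 8 \sqrt{7}\right) \left(-95\right) = -2090 - 760 \sqrt{7}$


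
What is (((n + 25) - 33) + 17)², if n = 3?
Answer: 144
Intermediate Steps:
(((n + 25) - 33) + 17)² = (((3 + 25) - 33) + 17)² = ((28 - 33) + 17)² = (-5 + 17)² = 12² = 144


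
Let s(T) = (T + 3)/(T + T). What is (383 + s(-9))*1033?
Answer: 1187950/3 ≈ 3.9598e+5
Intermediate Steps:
s(T) = (3 + T)/(2*T) (s(T) = (3 + T)/((2*T)) = (3 + T)*(1/(2*T)) = (3 + T)/(2*T))
(383 + s(-9))*1033 = (383 + (½)*(3 - 9)/(-9))*1033 = (383 + (½)*(-⅑)*(-6))*1033 = (383 + ⅓)*1033 = (1150/3)*1033 = 1187950/3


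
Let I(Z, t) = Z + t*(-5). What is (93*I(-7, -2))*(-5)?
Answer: -1395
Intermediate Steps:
I(Z, t) = Z - 5*t
(93*I(-7, -2))*(-5) = (93*(-7 - 5*(-2)))*(-5) = (93*(-7 + 10))*(-5) = (93*3)*(-5) = 279*(-5) = -1395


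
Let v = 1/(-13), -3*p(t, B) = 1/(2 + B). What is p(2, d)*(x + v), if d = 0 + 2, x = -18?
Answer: 235/156 ≈ 1.5064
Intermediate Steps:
d = 2
p(t, B) = -1/(3*(2 + B))
v = -1/13 ≈ -0.076923
p(2, d)*(x + v) = (-1/(6 + 3*2))*(-18 - 1/13) = -1/(6 + 6)*(-235/13) = -1/12*(-235/13) = 235/156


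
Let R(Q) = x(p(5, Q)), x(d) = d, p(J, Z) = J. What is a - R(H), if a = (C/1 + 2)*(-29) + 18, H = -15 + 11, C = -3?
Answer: 42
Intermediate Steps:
H = -4
a = 47 (a = (-3/1 + 2)*(-29) + 18 = (-3*1 + 2)*(-29) + 18 = (-3 + 2)*(-29) + 18 = -1*(-29) + 18 = 29 + 18 = 47)
R(Q) = 5
a - R(H) = 47 - 1*5 = 47 - 5 = 42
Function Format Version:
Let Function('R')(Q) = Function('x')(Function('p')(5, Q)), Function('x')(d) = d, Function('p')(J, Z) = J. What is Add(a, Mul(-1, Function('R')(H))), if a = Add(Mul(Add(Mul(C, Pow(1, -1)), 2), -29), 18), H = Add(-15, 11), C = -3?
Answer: 42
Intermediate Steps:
H = -4
a = 47 (a = Add(Mul(Add(Mul(-3, Pow(1, -1)), 2), -29), 18) = Add(Mul(Add(Mul(-3, 1), 2), -29), 18) = Add(Mul(Add(-3, 2), -29), 18) = Add(Mul(-1, -29), 18) = Add(29, 18) = 47)
Function('R')(Q) = 5
Add(a, Mul(-1, Function('R')(H))) = Add(47, Mul(-1, 5)) = Add(47, -5) = 42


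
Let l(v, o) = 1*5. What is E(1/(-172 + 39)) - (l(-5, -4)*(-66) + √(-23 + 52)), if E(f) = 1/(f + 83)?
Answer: 3642673/11038 - √29 ≈ 324.63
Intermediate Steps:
l(v, o) = 5
E(f) = 1/(83 + f)
E(1/(-172 + 39)) - (l(-5, -4)*(-66) + √(-23 + 52)) = 1/(83 + 1/(-172 + 39)) - (5*(-66) + √(-23 + 52)) = 1/(83 + 1/(-133)) - (-330 + √29) = 1/(83 - 1/133) + (330 - √29) = 1/(11038/133) + (330 - √29) = 133/11038 + (330 - √29) = 3642673/11038 - √29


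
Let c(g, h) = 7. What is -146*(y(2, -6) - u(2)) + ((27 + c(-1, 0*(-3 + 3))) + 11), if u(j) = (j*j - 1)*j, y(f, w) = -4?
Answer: 1505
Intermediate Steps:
u(j) = j*(-1 + j²) (u(j) = (j² - 1)*j = (-1 + j²)*j = j*(-1 + j²))
-146*(y(2, -6) - u(2)) + ((27 + c(-1, 0*(-3 + 3))) + 11) = -146*(-4 - (2³ - 1*2)) + ((27 + 7) + 11) = -146*(-4 - (8 - 2)) + (34 + 11) = -146*(-4 - 1*6) + 45 = -146*(-4 - 6) + 45 = -146*(-10) + 45 = 1460 + 45 = 1505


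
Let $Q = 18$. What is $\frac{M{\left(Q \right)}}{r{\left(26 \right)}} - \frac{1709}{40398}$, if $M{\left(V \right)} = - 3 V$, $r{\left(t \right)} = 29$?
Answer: $- \frac{2231053}{1171542} \approx -1.9044$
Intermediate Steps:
$\frac{M{\left(Q \right)}}{r{\left(26 \right)}} - \frac{1709}{40398} = \frac{\left(-3\right) 18}{29} - \frac{1709}{40398} = \left(-54\right) \frac{1}{29} - \frac{1709}{40398} = - \frac{54}{29} - \frac{1709}{40398} = - \frac{2231053}{1171542}$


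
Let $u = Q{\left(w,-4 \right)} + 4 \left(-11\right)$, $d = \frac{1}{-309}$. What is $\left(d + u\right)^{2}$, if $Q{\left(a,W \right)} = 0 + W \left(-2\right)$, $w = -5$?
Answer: $\frac{123765625}{95481} \approx 1296.2$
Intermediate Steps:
$Q{\left(a,W \right)} = - 2 W$ ($Q{\left(a,W \right)} = 0 - 2 W = - 2 W$)
$d = - \frac{1}{309} \approx -0.0032362$
$u = -36$ ($u = \left(-2\right) \left(-4\right) + 4 \left(-11\right) = 8 - 44 = -36$)
$\left(d + u\right)^{2} = \left(- \frac{1}{309} - 36\right)^{2} = \left(- \frac{11125}{309}\right)^{2} = \frac{123765625}{95481}$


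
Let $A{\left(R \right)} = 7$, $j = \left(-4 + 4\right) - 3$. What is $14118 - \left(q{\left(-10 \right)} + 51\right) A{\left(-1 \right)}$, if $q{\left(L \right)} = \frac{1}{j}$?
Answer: $\frac{41290}{3} \approx 13763.0$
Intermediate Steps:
$j = -3$ ($j = 0 - 3 = -3$)
$q{\left(L \right)} = - \frac{1}{3}$ ($q{\left(L \right)} = \frac{1}{-3} = - \frac{1}{3}$)
$14118 - \left(q{\left(-10 \right)} + 51\right) A{\left(-1 \right)} = 14118 - \left(- \frac{1}{3} + 51\right) 7 = 14118 - \frac{152}{3} \cdot 7 = 14118 - \frac{1064}{3} = \frac{41290}{3}$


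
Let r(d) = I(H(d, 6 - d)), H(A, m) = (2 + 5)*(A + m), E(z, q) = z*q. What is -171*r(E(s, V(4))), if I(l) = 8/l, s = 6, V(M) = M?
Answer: -228/7 ≈ -32.571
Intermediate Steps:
E(z, q) = q*z
H(A, m) = 7*A + 7*m (H(A, m) = 7*(A + m) = 7*A + 7*m)
r(d) = 4/21 (r(d) = 8/(7*d + 7*(6 - d)) = 8/(7*d + (42 - 7*d)) = 8/42 = 8*(1/42) = 4/21)
-171*r(E(s, V(4))) = -171*4/21 = -228/7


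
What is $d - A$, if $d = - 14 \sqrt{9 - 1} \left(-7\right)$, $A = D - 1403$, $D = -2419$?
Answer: $3822 + 196 \sqrt{2} \approx 4099.2$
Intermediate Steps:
$A = -3822$ ($A = -2419 - 1403 = -3822$)
$d = 196 \sqrt{2}$ ($d = - 14 \sqrt{8} \left(-7\right) = - 14 \cdot 2 \sqrt{2} \left(-7\right) = - 28 \sqrt{2} \left(-7\right) = 196 \sqrt{2} \approx 277.19$)
$d - A = 196 \sqrt{2} - -3822 = 196 \sqrt{2} + 3822 = 3822 + 196 \sqrt{2}$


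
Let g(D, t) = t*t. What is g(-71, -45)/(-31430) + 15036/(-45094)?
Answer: -8055669/20247206 ≈ -0.39787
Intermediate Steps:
g(D, t) = t**2
g(-71, -45)/(-31430) + 15036/(-45094) = (-45)**2/(-31430) + 15036/(-45094) = 2025*(-1/31430) + 15036*(-1/45094) = -405/6286 - 1074/3221 = -8055669/20247206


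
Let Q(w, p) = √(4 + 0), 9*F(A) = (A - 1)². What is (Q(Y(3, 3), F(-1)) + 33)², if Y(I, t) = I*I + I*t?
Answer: 1225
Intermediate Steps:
Y(I, t) = I² + I*t
F(A) = (-1 + A)²/9 (F(A) = (A - 1)²/9 = (-1 + A)²/9)
Q(w, p) = 2 (Q(w, p) = √4 = 2)
(Q(Y(3, 3), F(-1)) + 33)² = (2 + 33)² = 35² = 1225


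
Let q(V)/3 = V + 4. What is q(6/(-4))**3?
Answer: 3375/8 ≈ 421.88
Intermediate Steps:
q(V) = 12 + 3*V (q(V) = 3*(V + 4) = 3*(4 + V) = 12 + 3*V)
q(6/(-4))**3 = (12 + 3*(6/(-4)))**3 = (12 + 3*(6*(-1/4)))**3 = (12 + 3*(-3/2))**3 = (12 - 9/2)**3 = (15/2)**3 = 3375/8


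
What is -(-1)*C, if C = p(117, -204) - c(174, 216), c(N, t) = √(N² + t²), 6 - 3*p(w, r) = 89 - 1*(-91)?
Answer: -58 - 6*√2137 ≈ -335.37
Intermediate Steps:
p(w, r) = -58 (p(w, r) = 2 - (89 - 1*(-91))/3 = 2 - (89 + 91)/3 = 2 - ⅓*180 = 2 - 60 = -58)
C = -58 - 6*√2137 (C = -58 - √(174² + 216²) = -58 - √(30276 + 46656) = -58 - √76932 = -58 - 6*√2137 ≈ -335.37)
-(-1)*C = -(-1)*(-58 - 6*√2137) = -(58 + 6*√2137) = -58 - 6*√2137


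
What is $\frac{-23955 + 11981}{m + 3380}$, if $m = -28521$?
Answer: $\frac{11974}{25141} \approx 0.47627$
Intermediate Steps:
$\frac{-23955 + 11981}{m + 3380} = \frac{-23955 + 11981}{-28521 + 3380} = - \frac{11974}{-25141} = \left(-11974\right) \left(- \frac{1}{25141}\right) = \frac{11974}{25141}$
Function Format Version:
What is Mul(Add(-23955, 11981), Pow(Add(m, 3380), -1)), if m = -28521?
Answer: Rational(11974, 25141) ≈ 0.47627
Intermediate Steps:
Mul(Add(-23955, 11981), Pow(Add(m, 3380), -1)) = Mul(Add(-23955, 11981), Pow(Add(-28521, 3380), -1)) = Mul(-11974, Pow(-25141, -1)) = Mul(-11974, Rational(-1, 25141)) = Rational(11974, 25141)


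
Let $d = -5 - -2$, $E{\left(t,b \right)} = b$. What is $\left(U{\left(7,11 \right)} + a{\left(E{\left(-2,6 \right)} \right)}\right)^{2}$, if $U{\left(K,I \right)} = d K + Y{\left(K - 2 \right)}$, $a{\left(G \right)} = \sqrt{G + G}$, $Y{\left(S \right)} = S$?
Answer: $268 - 64 \sqrt{3} \approx 157.15$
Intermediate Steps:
$a{\left(G \right)} = \sqrt{2} \sqrt{G}$ ($a{\left(G \right)} = \sqrt{2 G} = \sqrt{2} \sqrt{G}$)
$d = -3$ ($d = -5 + 2 = -3$)
$U{\left(K,I \right)} = -2 - 2 K$ ($U{\left(K,I \right)} = - 3 K + \left(K - 2\right) = - 3 K + \left(-2 + K\right) = -2 - 2 K$)
$\left(U{\left(7,11 \right)} + a{\left(E{\left(-2,6 \right)} \right)}\right)^{2} = \left(\left(-2 - 14\right) + \sqrt{2} \sqrt{6}\right)^{2} = \left(\left(-2 - 14\right) + 2 \sqrt{3}\right)^{2} = \left(-16 + 2 \sqrt{3}\right)^{2}$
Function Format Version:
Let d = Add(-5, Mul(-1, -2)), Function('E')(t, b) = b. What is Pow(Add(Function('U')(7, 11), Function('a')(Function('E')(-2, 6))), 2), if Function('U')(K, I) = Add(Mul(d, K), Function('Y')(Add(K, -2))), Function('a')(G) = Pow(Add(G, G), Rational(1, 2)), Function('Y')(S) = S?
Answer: Add(268, Mul(-64, Pow(3, Rational(1, 2)))) ≈ 157.15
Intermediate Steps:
Function('a')(G) = Mul(Pow(2, Rational(1, 2)), Pow(G, Rational(1, 2))) (Function('a')(G) = Pow(Mul(2, G), Rational(1, 2)) = Mul(Pow(2, Rational(1, 2)), Pow(G, Rational(1, 2))))
d = -3 (d = Add(-5, 2) = -3)
Function('U')(K, I) = Add(-2, Mul(-2, K)) (Function('U')(K, I) = Add(Mul(-3, K), Add(K, -2)) = Add(Mul(-3, K), Add(-2, K)) = Add(-2, Mul(-2, K)))
Pow(Add(Function('U')(7, 11), Function('a')(Function('E')(-2, 6))), 2) = Pow(Add(Add(-2, Mul(-2, 7)), Mul(Pow(2, Rational(1, 2)), Pow(6, Rational(1, 2)))), 2) = Pow(Add(Add(-2, -14), Mul(2, Pow(3, Rational(1, 2)))), 2) = Pow(Add(-16, Mul(2, Pow(3, Rational(1, 2)))), 2)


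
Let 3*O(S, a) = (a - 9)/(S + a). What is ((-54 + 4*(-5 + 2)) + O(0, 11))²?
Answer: 4734976/1089 ≈ 4348.0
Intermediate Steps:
O(S, a) = (-9 + a)/(3*(S + a)) (O(S, a) = ((a - 9)/(S + a))/3 = ((-9 + a)/(S + a))/3 = (-9 + a)/(3*(S + a)))
((-54 + 4*(-5 + 2)) + O(0, 11))² = ((-54 + 4*(-5 + 2)) + (-3 + (⅓)*11)/(0 + 11))² = ((-54 + 4*(-3)) + (-3 + 11/3)/11)² = ((-54 - 12) + (1/11)*(⅔))² = (-66 + 2/33)² = (-2176/33)² = 4734976/1089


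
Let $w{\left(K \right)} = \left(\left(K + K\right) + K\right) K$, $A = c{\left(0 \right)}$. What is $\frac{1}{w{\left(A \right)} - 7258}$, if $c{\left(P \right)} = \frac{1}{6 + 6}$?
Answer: $- \frac{48}{348383} \approx -0.00013778$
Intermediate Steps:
$c{\left(P \right)} = \frac{1}{12}$
$A = \frac{1}{12} \approx 0.083333$
$w{\left(K \right)} = 3 K^{2}$ ($w{\left(K \right)} = \left(2 K + K\right) K = 3 K K = 3 K^{2}$)
$\frac{1}{w{\left(A \right)} - 7258} = \frac{1}{\frac{3}{144} - 7258} = \frac{1}{3 \cdot \frac{1}{144} - 7258} = \frac{1}{\frac{1}{48} - 7258} = \frac{1}{- \frac{348383}{48}} = - \frac{48}{348383}$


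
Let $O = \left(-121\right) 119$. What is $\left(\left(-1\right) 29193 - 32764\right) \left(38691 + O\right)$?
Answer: $-1505059444$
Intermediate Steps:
$O = -14399$
$\left(\left(-1\right) 29193 - 32764\right) \left(38691 + O\right) = \left(\left(-1\right) 29193 - 32764\right) \left(38691 - 14399\right) = \left(-29193 - 32764\right) 24292 = \left(-61957\right) 24292 = -1505059444$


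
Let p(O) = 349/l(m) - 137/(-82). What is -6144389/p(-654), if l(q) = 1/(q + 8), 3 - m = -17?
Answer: -503839898/801441 ≈ -628.67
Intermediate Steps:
m = 20 (m = 3 - 1*(-17) = 3 + 17 = 20)
l(q) = 1/(8 + q)
p(O) = 801441/82 (p(O) = 349/(1/(8 + 20)) - 137/(-82) = 349/(1/28) - 137*(-1/82) = 349/(1/28) + 137/82 = 349*28 + 137/82 = 9772 + 137/82 = 801441/82)
-6144389/p(-654) = -6144389/801441/82 = -6144389*82/801441 = -503839898/801441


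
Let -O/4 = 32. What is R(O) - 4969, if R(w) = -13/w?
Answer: -636019/128 ≈ -4968.9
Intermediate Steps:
O = -128 (O = -4*32 = -128)
R(O) - 4969 = -13/(-128) - 4969 = -13*(-1/128) - 4969 = 13/128 - 4969 = -636019/128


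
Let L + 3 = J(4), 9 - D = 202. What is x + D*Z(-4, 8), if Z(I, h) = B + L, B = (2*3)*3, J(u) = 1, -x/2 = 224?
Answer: -3536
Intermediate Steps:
D = -193 (D = 9 - 1*202 = 9 - 202 = -193)
x = -448 (x = -2*224 = -448)
B = 18 (B = 6*3 = 18)
L = -2 (L = -3 + 1 = -2)
Z(I, h) = 16 (Z(I, h) = 18 - 2 = 16)
x + D*Z(-4, 8) = -448 - 193*16 = -448 - 3088 = -3536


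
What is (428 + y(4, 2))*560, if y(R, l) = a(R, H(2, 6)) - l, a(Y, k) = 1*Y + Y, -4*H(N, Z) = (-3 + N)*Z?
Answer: 243040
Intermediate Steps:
H(N, Z) = -Z*(-3 + N)/4 (H(N, Z) = -(-3 + N)*Z/4 = -Z*(-3 + N)/4)
a(Y, k) = 2*Y (a(Y, k) = Y + Y = 2*Y)
y(R, l) = -l + 2*R (y(R, l) = 2*R - l = -l + 2*R)
(428 + y(4, 2))*560 = (428 + (-1*2 + 2*4))*560 = (428 + (-2 + 8))*560 = (428 + 6)*560 = 434*560 = 243040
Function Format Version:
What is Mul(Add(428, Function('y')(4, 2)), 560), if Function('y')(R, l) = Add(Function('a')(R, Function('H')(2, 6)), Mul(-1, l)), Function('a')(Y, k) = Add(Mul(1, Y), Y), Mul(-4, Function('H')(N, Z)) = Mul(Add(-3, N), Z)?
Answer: 243040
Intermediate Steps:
Function('H')(N, Z) = Mul(Rational(-1, 4), Z, Add(-3, N)) (Function('H')(N, Z) = Mul(Rational(-1, 4), Mul(Add(-3, N), Z)) = Mul(Rational(-1, 4), Mul(Z, Add(-3, N))) = Mul(Rational(-1, 4), Z, Add(-3, N)))
Function('a')(Y, k) = Mul(2, Y) (Function('a')(Y, k) = Add(Y, Y) = Mul(2, Y))
Function('y')(R, l) = Add(Mul(-1, l), Mul(2, R)) (Function('y')(R, l) = Add(Mul(2, R), Mul(-1, l)) = Add(Mul(-1, l), Mul(2, R)))
Mul(Add(428, Function('y')(4, 2)), 560) = Mul(Add(428, Add(Mul(-1, 2), Mul(2, 4))), 560) = Mul(Add(428, Add(-2, 8)), 560) = Mul(Add(428, 6), 560) = Mul(434, 560) = 243040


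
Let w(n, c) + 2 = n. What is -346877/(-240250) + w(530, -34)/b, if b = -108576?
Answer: 195498256/135861375 ≈ 1.4390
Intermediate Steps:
w(n, c) = -2 + n
-346877/(-240250) + w(530, -34)/b = -346877/(-240250) + (-2 + 530)/(-108576) = -346877*(-1/240250) + 528*(-1/108576) = 346877/240250 - 11/2262 = 195498256/135861375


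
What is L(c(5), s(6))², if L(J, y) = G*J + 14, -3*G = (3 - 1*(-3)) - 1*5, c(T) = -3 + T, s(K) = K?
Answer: 1600/9 ≈ 177.78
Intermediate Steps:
G = -⅓ (G = -((3 - 1*(-3)) - 1*5)/3 = -((3 + 3) - 5)/3 = -(6 - 5)/3 = -⅓*1 = -⅓ ≈ -0.33333)
L(J, y) = 14 - J/3 (L(J, y) = -J/3 + 14 = 14 - J/3)
L(c(5), s(6))² = (14 - (-3 + 5)/3)² = (14 - ⅓*2)² = (14 - ⅔)² = (40/3)² = 1600/9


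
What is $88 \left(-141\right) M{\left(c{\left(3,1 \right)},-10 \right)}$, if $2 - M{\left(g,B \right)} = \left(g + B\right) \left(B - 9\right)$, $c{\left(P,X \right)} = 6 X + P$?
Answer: $210936$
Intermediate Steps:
$c{\left(P,X \right)} = P + 6 X$
$M{\left(g,B \right)} = 2 - \left(-9 + B\right) \left(B + g\right)$ ($M{\left(g,B \right)} = 2 - \left(g + B\right) \left(B - 9\right) = 2 - \left(B + g\right) \left(-9 + B\right) = 2 - \left(-9 + B\right) \left(B + g\right)$)
$88 \left(-141\right) M{\left(c{\left(3,1 \right)},-10 \right)} = 88 \left(-141\right) \left(2 - \left(-10\right)^{2} + 9 \left(-10\right) + 9 \left(3 + 6 \cdot 1\right) - - 10 \left(3 + 6 \cdot 1\right)\right) = - 12408 \left(2 - 100 - 90 + 9 \left(3 + 6\right) - - 10 \left(3 + 6\right)\right) = - 12408 \left(2 - 100 - 90 + 9 \cdot 9 - \left(-10\right) 9\right) = - 12408 \left(2 - 100 - 90 + 81 + 90\right) = \left(-12408\right) \left(-17\right) = 210936$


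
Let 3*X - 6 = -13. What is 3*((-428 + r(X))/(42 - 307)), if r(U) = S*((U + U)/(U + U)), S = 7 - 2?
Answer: 1269/265 ≈ 4.7887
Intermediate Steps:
X = -7/3 (X = 2 + (⅓)*(-13) = 2 - 13/3 = -7/3 ≈ -2.3333)
S = 5
r(U) = 5 (r(U) = 5*((U + U)/(U + U)) = 5*((2*U)/((2*U))) = 5*((2*U)*(1/(2*U))) = 5*1 = 5)
3*((-428 + r(X))/(42 - 307)) = 3*((-428 + 5)/(42 - 307)) = 3*(-423/(-265)) = 3*(-423*(-1/265)) = 3*(423/265) = 1269/265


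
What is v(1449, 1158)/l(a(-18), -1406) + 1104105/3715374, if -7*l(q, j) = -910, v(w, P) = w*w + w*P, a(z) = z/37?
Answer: 89968772947/3096145 ≈ 29058.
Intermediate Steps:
a(z) = z/37 (a(z) = z*(1/37) = z/37)
v(w, P) = w**2 + P*w
l(q, j) = 130 (l(q, j) = -1/7*(-910) = 130)
v(1449, 1158)/l(a(-18), -1406) + 1104105/3715374 = (1449*(1158 + 1449))/130 + 1104105/3715374 = (1449*2607)*(1/130) + 1104105*(1/3715374) = 3777543*(1/130) + 368035/1238458 = 3777543/130 + 368035/1238458 = 89968772947/3096145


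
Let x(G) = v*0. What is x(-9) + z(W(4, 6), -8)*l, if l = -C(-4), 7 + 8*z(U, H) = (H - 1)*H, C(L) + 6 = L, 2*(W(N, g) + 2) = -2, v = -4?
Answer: 325/4 ≈ 81.250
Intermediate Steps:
W(N, g) = -3 (W(N, g) = -2 + (½)*(-2) = -2 - 1 = -3)
C(L) = -6 + L
x(G) = 0 (x(G) = -4*0 = 0)
z(U, H) = -7/8 + H*(-1 + H)/8 (z(U, H) = -7/8 + ((H - 1)*H)/8 = -7/8 + ((-1 + H)*H)/8 = -7/8 + (H*(-1 + H))/8 = -7/8 + H*(-1 + H)/8)
l = 10 (l = -(-6 - 4) = -1*(-10) = 10)
x(-9) + z(W(4, 6), -8)*l = 0 + (-7/8 - ⅛*(-8) + (⅛)*(-8)²)*10 = 0 + (-7/8 + 1 + (⅛)*64)*10 = 0 + (-7/8 + 1 + 8)*10 = 0 + (65/8)*10 = 0 + 325/4 = 325/4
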